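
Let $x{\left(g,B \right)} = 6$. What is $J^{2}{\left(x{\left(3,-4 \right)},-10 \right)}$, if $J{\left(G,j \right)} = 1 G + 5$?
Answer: $121$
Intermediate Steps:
$J{\left(G,j \right)} = 5 + G$ ($J{\left(G,j \right)} = G + 5 = 5 + G$)
$J^{2}{\left(x{\left(3,-4 \right)},-10 \right)} = \left(5 + 6\right)^{2} = 11^{2} = 121$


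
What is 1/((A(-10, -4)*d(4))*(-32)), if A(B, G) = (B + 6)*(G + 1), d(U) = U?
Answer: -1/1536 ≈ -0.00065104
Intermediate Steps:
A(B, G) = (1 + G)*(6 + B) (A(B, G) = (6 + B)*(1 + G) = (1 + G)*(6 + B))
1/((A(-10, -4)*d(4))*(-32)) = 1/(((6 - 10 + 6*(-4) - 10*(-4))*4)*(-32)) = 1/(((6 - 10 - 24 + 40)*4)*(-32)) = 1/((12*4)*(-32)) = 1/(48*(-32)) = 1/(-1536) = -1/1536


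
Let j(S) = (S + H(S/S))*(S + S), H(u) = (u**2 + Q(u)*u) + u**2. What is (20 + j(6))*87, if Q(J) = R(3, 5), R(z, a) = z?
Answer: 13224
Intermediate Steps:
Q(J) = 3
H(u) = 2*u**2 + 3*u (H(u) = (u**2 + 3*u) + u**2 = 2*u**2 + 3*u)
j(S) = 2*S*(5 + S) (j(S) = (S + (S/S)*(3 + 2*(S/S)))*(S + S) = (S + 1*(3 + 2*1))*(2*S) = (S + 1*(3 + 2))*(2*S) = (S + 1*5)*(2*S) = (S + 5)*(2*S) = (5 + S)*(2*S) = 2*S*(5 + S))
(20 + j(6))*87 = (20 + 2*6*(5 + 6))*87 = (20 + 2*6*11)*87 = (20 + 132)*87 = 152*87 = 13224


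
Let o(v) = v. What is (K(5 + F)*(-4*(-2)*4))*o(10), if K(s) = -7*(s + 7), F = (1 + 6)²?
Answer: -136640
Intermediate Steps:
F = 49 (F = 7² = 49)
K(s) = -49 - 7*s (K(s) = -7*(7 + s) = -49 - 7*s)
(K(5 + F)*(-4*(-2)*4))*o(10) = ((-49 - 7*(5 + 49))*(-4*(-2)*4))*10 = ((-49 - 7*54)*(8*4))*10 = ((-49 - 378)*32)*10 = -427*32*10 = -13664*10 = -136640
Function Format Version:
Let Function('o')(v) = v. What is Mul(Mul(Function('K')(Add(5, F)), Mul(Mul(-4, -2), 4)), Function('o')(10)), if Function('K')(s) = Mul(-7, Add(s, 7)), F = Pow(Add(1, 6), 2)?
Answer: -136640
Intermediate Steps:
F = 49 (F = Pow(7, 2) = 49)
Function('K')(s) = Add(-49, Mul(-7, s)) (Function('K')(s) = Mul(-7, Add(7, s)) = Add(-49, Mul(-7, s)))
Mul(Mul(Function('K')(Add(5, F)), Mul(Mul(-4, -2), 4)), Function('o')(10)) = Mul(Mul(Add(-49, Mul(-7, Add(5, 49))), Mul(Mul(-4, -2), 4)), 10) = Mul(Mul(Add(-49, Mul(-7, 54)), Mul(8, 4)), 10) = Mul(Mul(Add(-49, -378), 32), 10) = Mul(Mul(-427, 32), 10) = Mul(-13664, 10) = -136640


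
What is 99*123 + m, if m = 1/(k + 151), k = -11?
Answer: 1704781/140 ≈ 12177.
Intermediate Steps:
m = 1/140 (m = 1/(-11 + 151) = 1/140 ≈ 0.0071429)
99*123 + m = 99*123 + 1/140 = 12177 + 1/140 = 1704781/140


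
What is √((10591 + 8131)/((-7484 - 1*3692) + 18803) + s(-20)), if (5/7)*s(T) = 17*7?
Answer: √245852569635/38135 ≈ 13.002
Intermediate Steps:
s(T) = 833/5 (s(T) = 7*(17*7)/5 = (7/5)*119 = 833/5)
√((10591 + 8131)/((-7484 - 1*3692) + 18803) + s(-20)) = √((10591 + 8131)/((-7484 - 1*3692) + 18803) + 833/5) = √(18722/((-7484 - 3692) + 18803) + 833/5) = √(18722/(-11176 + 18803) + 833/5) = √(18722/7627 + 833/5) = √(6446901/38135) = √245852569635/38135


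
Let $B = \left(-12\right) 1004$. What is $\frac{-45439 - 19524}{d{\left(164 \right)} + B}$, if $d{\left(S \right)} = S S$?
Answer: $- \frac{64963}{14848} \approx -4.3752$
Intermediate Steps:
$B = -12048$
$d{\left(S \right)} = S^{2}$
$\frac{-45439 - 19524}{d{\left(164 \right)} + B} = \frac{-45439 - 19524}{164^{2} - 12048} = - \frac{64963}{26896 - 12048} = - \frac{64963}{14848}$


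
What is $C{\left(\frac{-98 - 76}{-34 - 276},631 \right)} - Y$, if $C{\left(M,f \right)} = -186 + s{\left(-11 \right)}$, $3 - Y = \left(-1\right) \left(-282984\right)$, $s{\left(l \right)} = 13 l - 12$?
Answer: $282640$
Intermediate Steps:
$s{\left(l \right)} = -12 + 13 l$
$Y = -282981$ ($Y = 3 - \left(-1\right) \left(-282984\right) = 3 - 282984 = -282981$)
$C{\left(M,f \right)} = -341$ ($C{\left(M,f \right)} = -186 + \left(-12 + 13 \left(-11\right)\right) = -186 - 155 = -341$)
$C{\left(\frac{-98 - 76}{-34 - 276},631 \right)} - Y = -341 - -282981 = -341 + 282981 = 282640$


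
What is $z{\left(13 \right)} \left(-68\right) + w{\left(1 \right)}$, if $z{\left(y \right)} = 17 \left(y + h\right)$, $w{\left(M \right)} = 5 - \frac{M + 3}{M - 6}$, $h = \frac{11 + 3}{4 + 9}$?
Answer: $- \frac{1057363}{65} \approx -16267.0$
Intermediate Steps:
$h = \frac{14}{13} \approx 1.0769$
$w{\left(M \right)} = 5 - \frac{3 + M}{-6 + M}$
$z{\left(y \right)} = \frac{238}{13} + 17 y$ ($z{\left(y \right)} = 17 \left(y + \frac{14}{13}\right) = 17 \left(\frac{14}{13} + y\right) = \frac{238}{13} + 17 y$)
$z{\left(13 \right)} \left(-68\right) + w{\left(1 \right)} = \left(\frac{238}{13} + 17 \cdot 13\right) \left(-68\right) + \frac{-33 + 4 \cdot 1}{-6 + 1} = \left(\frac{238}{13} + 221\right) \left(-68\right) + \frac{-33 + 4}{-5} = \frac{3111}{13} \left(-68\right) - - \frac{29}{5} = - \frac{211548}{13} + \frac{29}{5} = - \frac{1057363}{65}$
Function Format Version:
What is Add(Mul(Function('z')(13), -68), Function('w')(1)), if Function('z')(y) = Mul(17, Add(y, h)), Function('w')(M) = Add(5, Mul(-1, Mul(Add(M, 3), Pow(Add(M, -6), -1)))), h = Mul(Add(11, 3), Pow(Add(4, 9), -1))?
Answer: Rational(-1057363, 65) ≈ -16267.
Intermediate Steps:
h = Rational(14, 13) (h = Mul(14, Pow(13, -1)) = Mul(14, Rational(1, 13)) = Rational(14, 13) ≈ 1.0769)
Function('w')(M) = Add(5, Mul(-1, Pow(Add(-6, M), -1), Add(3, M))) (Function('w')(M) = Add(5, Mul(-1, Mul(Add(3, M), Pow(Add(-6, M), -1)))) = Add(5, Mul(-1, Mul(Pow(Add(-6, M), -1), Add(3, M)))) = Add(5, Mul(-1, Pow(Add(-6, M), -1), Add(3, M))))
Function('z')(y) = Add(Rational(238, 13), Mul(17, y)) (Function('z')(y) = Mul(17, Add(y, Rational(14, 13))) = Mul(17, Add(Rational(14, 13), y)) = Add(Rational(238, 13), Mul(17, y)))
Add(Mul(Function('z')(13), -68), Function('w')(1)) = Add(Mul(Add(Rational(238, 13), Mul(17, 13)), -68), Mul(Pow(Add(-6, 1), -1), Add(-33, Mul(4, 1)))) = Add(Mul(Add(Rational(238, 13), 221), -68), Mul(Pow(-5, -1), Add(-33, 4))) = Add(Mul(Rational(3111, 13), -68), Mul(Rational(-1, 5), -29)) = Add(Rational(-211548, 13), Rational(29, 5)) = Rational(-1057363, 65)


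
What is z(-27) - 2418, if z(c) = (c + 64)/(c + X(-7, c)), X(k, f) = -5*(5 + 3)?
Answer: -162043/67 ≈ -2418.6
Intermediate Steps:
X(k, f) = -40 (X(k, f) = -5*8 = -40)
z(c) = (64 + c)/(-40 + c) (z(c) = (c + 64)/(c - 40) = (64 + c)/(-40 + c))
z(-27) - 2418 = (64 - 27)/(-40 - 27) - 2418 = 37/(-67) - 2418 = -1/67*37 - 2418 = -37/67 - 2418 = -162043/67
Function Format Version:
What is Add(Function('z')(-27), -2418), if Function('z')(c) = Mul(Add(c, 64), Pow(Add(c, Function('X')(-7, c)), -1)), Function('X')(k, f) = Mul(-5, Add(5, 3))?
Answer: Rational(-162043, 67) ≈ -2418.6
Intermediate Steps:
Function('X')(k, f) = -40 (Function('X')(k, f) = Mul(-5, 8) = -40)
Function('z')(c) = Mul(Pow(Add(-40, c), -1), Add(64, c)) (Function('z')(c) = Mul(Add(c, 64), Pow(Add(c, -40), -1)) = Mul(Add(64, c), Pow(Add(-40, c), -1)) = Mul(Pow(Add(-40, c), -1), Add(64, c)))
Add(Function('z')(-27), -2418) = Add(Mul(Pow(Add(-40, -27), -1), Add(64, -27)), -2418) = Add(Mul(Pow(-67, -1), 37), -2418) = Add(Mul(Rational(-1, 67), 37), -2418) = Add(Rational(-37, 67), -2418) = Rational(-162043, 67)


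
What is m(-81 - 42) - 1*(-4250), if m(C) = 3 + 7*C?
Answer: 3392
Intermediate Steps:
m(-81 - 42) - 1*(-4250) = (3 + 7*(-81 - 42)) - 1*(-4250) = (3 + 7*(-123)) + 4250 = (3 - 861) + 4250 = -858 + 4250 = 3392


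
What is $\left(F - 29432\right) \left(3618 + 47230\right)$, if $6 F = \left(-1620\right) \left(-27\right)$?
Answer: $-1125876416$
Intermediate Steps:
$F = 7290$ ($F = \frac{\left(-1620\right) \left(-27\right)}{6} = \frac{1}{6} \cdot 43740 = 7290$)
$\left(F - 29432\right) \left(3618 + 47230\right) = \left(7290 - 29432\right) \left(3618 + 47230\right) = \left(-22142\right) 50848 = -1125876416$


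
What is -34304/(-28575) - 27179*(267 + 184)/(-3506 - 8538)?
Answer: 350677763551/344157300 ≈ 1018.9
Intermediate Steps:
-34304/(-28575) - 27179*(267 + 184)/(-3506 - 8538) = -34304*(-1/28575) - 27179/((-12044/451)) = 34304/28575 - 27179/((-12044*1/451)) = 34304/28575 - 27179/(-12044/451) = 34304/28575 - 27179*(-451/12044) = 34304/28575 + 12257729/12044 = 350677763551/344157300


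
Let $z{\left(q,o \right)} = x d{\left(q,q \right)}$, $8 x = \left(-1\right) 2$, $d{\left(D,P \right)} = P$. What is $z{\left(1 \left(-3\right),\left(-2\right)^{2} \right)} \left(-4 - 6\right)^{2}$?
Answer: $75$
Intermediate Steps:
$x = - \frac{1}{4}$ ($x = \frac{\left(-1\right) 2}{8} = \frac{1}{8} \left(-2\right) = - \frac{1}{4} \approx -0.25$)
$z{\left(q,o \right)} = - \frac{q}{4}$
$z{\left(1 \left(-3\right),\left(-2\right)^{2} \right)} \left(-4 - 6\right)^{2} = - \frac{1 \left(-3\right)}{4} \left(-4 - 6\right)^{2} = \left(- \frac{1}{4}\right) \left(-3\right) \left(-10\right)^{2} = \frac{3}{4} \cdot 100 = 75$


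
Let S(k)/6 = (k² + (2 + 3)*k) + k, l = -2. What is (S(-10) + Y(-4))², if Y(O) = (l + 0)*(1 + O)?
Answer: 60516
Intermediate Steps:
Y(O) = -2 - 2*O (Y(O) = (-2 + 0)*(1 + O) = -2*(1 + O) = -2 - 2*O)
S(k) = 6*k² + 36*k (S(k) = 6*((k² + (2 + 3)*k) + k) = 6*((k² + 5*k) + k) = 6*(k² + 6*k) = 6*k² + 36*k)
(S(-10) + Y(-4))² = (6*(-10)*(6 - 10) + (-2 - 2*(-4)))² = (6*(-10)*(-4) + (-2 + 8))² = (240 + 6)² = 246² = 60516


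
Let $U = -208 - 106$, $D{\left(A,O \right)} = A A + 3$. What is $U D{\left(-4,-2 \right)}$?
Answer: $-5966$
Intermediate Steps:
$D{\left(A,O \right)} = 3 + A^{2}$ ($D{\left(A,O \right)} = A^{2} + 3 = 3 + A^{2}$)
$U = -314$
$U D{\left(-4,-2 \right)} = - 314 \left(3 + \left(-4\right)^{2}\right) = - 314 \left(3 + 16\right) = \left(-314\right) 19 = -5966$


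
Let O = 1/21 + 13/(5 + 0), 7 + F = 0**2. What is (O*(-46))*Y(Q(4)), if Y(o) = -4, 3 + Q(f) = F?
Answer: 51152/105 ≈ 487.16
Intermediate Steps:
F = -7 (F = -7 + 0**2 = -7 + 0 = -7)
Q(f) = -10 (Q(f) = -3 - 7 = -10)
O = 278/105 (O = 1*(1/21) + 13/5 = 1/21 + 13*(1/5) = 1/21 + 13/5 = 278/105 ≈ 2.6476)
(O*(-46))*Y(Q(4)) = ((278/105)*(-46))*(-4) = -12788/105*(-4) = 51152/105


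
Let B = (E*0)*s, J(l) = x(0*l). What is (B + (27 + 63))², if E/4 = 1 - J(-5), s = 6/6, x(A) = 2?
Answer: 8100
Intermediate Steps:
s = 1 (s = 6*(⅙) = 1)
J(l) = 2
E = -4 (E = 4*(1 - 1*2) = 4*(1 - 2) = 4*(-1) = -4)
B = 0 (B = -4*0*1 = 0*1 = 0)
(B + (27 + 63))² = (0 + (27 + 63))² = (0 + 90)² = 90² = 8100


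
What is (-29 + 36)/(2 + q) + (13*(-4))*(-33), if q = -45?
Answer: 73781/43 ≈ 1715.8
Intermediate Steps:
(-29 + 36)/(2 + q) + (13*(-4))*(-33) = (-29 + 36)/(2 - 45) + (13*(-4))*(-33) = 7/(-43) - 52*(-33) = 7*(-1/43) + 1716 = -7/43 + 1716 = 73781/43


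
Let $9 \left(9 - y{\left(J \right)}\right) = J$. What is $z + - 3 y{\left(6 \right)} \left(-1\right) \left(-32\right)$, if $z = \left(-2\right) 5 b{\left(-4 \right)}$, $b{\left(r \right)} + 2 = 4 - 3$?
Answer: $-790$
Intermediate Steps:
$y{\left(J \right)} = 9 - \frac{J}{9}$
$b{\left(r \right)} = -1$ ($b{\left(r \right)} = -2 + \left(4 - 3\right) = -2 + 1 = -1$)
$z = 10$ ($z = \left(-2\right) 5 \left(-1\right) = \left(-10\right) \left(-1\right) = 10$)
$z + - 3 y{\left(6 \right)} \left(-1\right) \left(-32\right) = 10 + - 3 \left(9 - \frac{2}{3}\right) \left(-1\right) \left(-32\right) = 10 + \left(-3\right) \frac{25}{3} \left(-1\right) \left(-32\right) = 10 + \left(-25\right) \left(-1\right) \left(-32\right) = 10 + 25 \left(-32\right) = 10 - 800 = -790$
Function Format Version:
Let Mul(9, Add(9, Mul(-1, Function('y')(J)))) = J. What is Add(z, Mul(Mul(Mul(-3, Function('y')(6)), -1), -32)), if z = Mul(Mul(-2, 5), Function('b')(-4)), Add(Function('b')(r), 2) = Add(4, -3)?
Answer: -790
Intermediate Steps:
Function('y')(J) = Add(9, Mul(Rational(-1, 9), J))
Function('b')(r) = -1 (Function('b')(r) = Add(-2, Add(4, -3)) = Add(-2, 1) = -1)
z = 10 (z = Mul(Mul(-2, 5), -1) = Mul(-10, -1) = 10)
Add(z, Mul(Mul(Mul(-3, Function('y')(6)), -1), -32)) = Add(10, Mul(Mul(Mul(-3, Add(9, Mul(Rational(-1, 9), 6))), -1), -32)) = Add(10, Mul(Mul(Mul(-3, Add(9, Rational(-2, 3))), -1), -32)) = Add(10, Mul(Mul(Mul(-3, Rational(25, 3)), -1), -32)) = Add(10, Mul(Mul(-25, -1), -32)) = Add(10, Mul(25, -32)) = Add(10, -800) = -790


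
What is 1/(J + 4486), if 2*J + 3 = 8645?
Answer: 1/8807 ≈ 0.00011355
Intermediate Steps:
J = 4321 (J = -3/2 + (½)*8645 = -3/2 + 8645/2 = 4321)
1/(J + 4486) = 1/(4321 + 4486) = 1/8807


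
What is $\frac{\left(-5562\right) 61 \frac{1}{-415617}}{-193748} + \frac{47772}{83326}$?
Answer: $\frac{320567519858535}{559151918884018} \approx 0.57331$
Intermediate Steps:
$\frac{\left(-5562\right) 61 \frac{1}{-415617}}{-193748} + \frac{47772}{83326} = \left(-339282\right) \left(- \frac{1}{415617}\right) \left(- \frac{1}{193748}\right) + 47772 \cdot \frac{1}{83326} = \frac{113094}{138539} \left(- \frac{1}{193748}\right) + \frac{23886}{41663} = - \frac{56547}{13420827086} + \frac{23886}{41663} = \frac{320567519858535}{559151918884018}$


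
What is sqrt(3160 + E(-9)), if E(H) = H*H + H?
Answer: 4*sqrt(202) ≈ 56.851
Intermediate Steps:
E(H) = H + H**2 (E(H) = H**2 + H = H + H**2)
sqrt(3160 + E(-9)) = sqrt(3160 - 9*(1 - 9)) = sqrt(3160 - 9*(-8)) = sqrt(3160 + 72) = sqrt(3232) = 4*sqrt(202)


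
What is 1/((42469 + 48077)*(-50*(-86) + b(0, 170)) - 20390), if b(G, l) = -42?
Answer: 1/385524478 ≈ 2.5939e-9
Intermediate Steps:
1/((42469 + 48077)*(-50*(-86) + b(0, 170)) - 20390) = 1/((42469 + 48077)*(-50*(-86) - 42) - 20390) = 1/(90546*(4300 - 42) - 20390) = 1/(90546*4258 - 20390) = 1/(385544868 - 20390) = 1/385524478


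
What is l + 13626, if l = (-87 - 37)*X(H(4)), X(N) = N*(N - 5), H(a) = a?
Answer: 14122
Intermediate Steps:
X(N) = N*(-5 + N)
l = 496 (l = (-87 - 37)*(4*(-5 + 4)) = -496*(-1) = -124*(-4) = 496)
l + 13626 = 496 + 13626 = 14122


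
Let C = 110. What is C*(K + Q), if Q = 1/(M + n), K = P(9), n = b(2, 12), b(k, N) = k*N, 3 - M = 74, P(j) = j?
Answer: 46420/47 ≈ 987.66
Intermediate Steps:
M = -71 (M = 3 - 1*74 = 3 - 74 = -71)
b(k, N) = N*k
n = 24 (n = 12*2 = 24)
K = 9
Q = -1/47 (Q = 1/(-71 + 24) = 1/(-47) = -1/47 ≈ -0.021277)
C*(K + Q) = 110*(9 - 1/47) = 110*(422/47) = 46420/47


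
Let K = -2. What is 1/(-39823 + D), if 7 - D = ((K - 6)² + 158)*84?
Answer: -1/58464 ≈ -1.7105e-5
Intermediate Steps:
D = -18641 (D = 7 - ((-2 - 6)² + 158)*84 = 7 - ((-8)² + 158)*84 = 7 - (64 + 158)*84 = 7 - 222*84 = 7 - 1*18648 = 7 - 18648 = -18641)
1/(-39823 + D) = 1/(-39823 - 18641) = 1/(-58464) = -1/58464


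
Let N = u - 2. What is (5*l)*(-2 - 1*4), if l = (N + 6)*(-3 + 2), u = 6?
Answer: 300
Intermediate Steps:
N = 4 (N = 6 - 2 = 4)
l = -10 (l = (4 + 6)*(-3 + 2) = 10*(-1) = -10)
(5*l)*(-2 - 1*4) = (5*(-10))*(-2 - 1*4) = -50*(-2 - 4) = -50*(-6) = 300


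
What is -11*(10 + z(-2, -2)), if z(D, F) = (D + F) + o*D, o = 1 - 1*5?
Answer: -154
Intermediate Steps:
o = -4 (o = 1 - 5 = -4)
z(D, F) = F - 3*D (z(D, F) = (D + F) - 4*D = F - 3*D)
-11*(10 + z(-2, -2)) = -11*(10 + (-2 - 3*(-2))) = -11*(10 + (-2 + 6)) = -11*(10 + 4) = -11*14 = -154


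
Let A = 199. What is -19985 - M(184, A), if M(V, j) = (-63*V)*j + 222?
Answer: 2286601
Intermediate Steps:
M(V, j) = 222 - 63*V*j (M(V, j) = -63*V*j + 222 = 222 - 63*V*j)
-19985 - M(184, A) = -19985 - (222 - 63*184*199) = -19985 - (222 - 2306808) = -19985 - 1*(-2306586) = -19985 + 2306586 = 2286601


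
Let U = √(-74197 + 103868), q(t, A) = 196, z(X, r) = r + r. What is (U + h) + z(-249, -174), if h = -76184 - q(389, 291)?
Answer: -76728 + √29671 ≈ -76556.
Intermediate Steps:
z(X, r) = 2*r
h = -76380 (h = -76184 - 1*196 = -76184 - 196 = -76380)
U = √29671 ≈ 172.25
(U + h) + z(-249, -174) = (√29671 - 76380) + 2*(-174) = (-76380 + √29671) - 348 = -76728 + √29671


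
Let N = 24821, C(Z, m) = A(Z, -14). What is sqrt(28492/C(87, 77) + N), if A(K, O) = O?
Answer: sqrt(1116507)/7 ≈ 150.95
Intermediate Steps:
C(Z, m) = -14
sqrt(28492/C(87, 77) + N) = sqrt(28492/(-14) + 24821) = sqrt(28492*(-1/14) + 24821) = sqrt(-14246/7 + 24821) = sqrt(159501/7) = sqrt(1116507)/7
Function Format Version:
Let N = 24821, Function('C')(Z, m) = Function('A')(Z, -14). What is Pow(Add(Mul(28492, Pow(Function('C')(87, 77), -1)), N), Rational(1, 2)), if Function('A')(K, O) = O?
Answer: Mul(Rational(1, 7), Pow(1116507, Rational(1, 2))) ≈ 150.95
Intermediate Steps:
Function('C')(Z, m) = -14
Pow(Add(Mul(28492, Pow(Function('C')(87, 77), -1)), N), Rational(1, 2)) = Pow(Add(Mul(28492, Pow(-14, -1)), 24821), Rational(1, 2)) = Pow(Add(Mul(28492, Rational(-1, 14)), 24821), Rational(1, 2)) = Pow(Add(Rational(-14246, 7), 24821), Rational(1, 2)) = Pow(Rational(159501, 7), Rational(1, 2)) = Mul(Rational(1, 7), Pow(1116507, Rational(1, 2)))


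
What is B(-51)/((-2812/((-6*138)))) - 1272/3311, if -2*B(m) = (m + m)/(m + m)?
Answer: -2473809/4655266 ≈ -0.53140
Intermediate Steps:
B(m) = -1/2 (B(m) = -(m + m)/(2*(m + m)) = -2*m/(2*(2*m)) = -2*m*1/(2*m)/2 = -1/2*1 = -1/2)
B(-51)/((-2812/((-6*138)))) - 1272/3311 = -1/(2*((-2812/((-6*138))))) - 1272/3311 = -1/(2*((-2812/(-828)))) - 1272*1/3311 = -1/(2*((-2812*(-1/828)))) - 1272/3311 = -1/(2*703/207) - 1272/3311 = -1/2*207/703 - 1272/3311 = -207/1406 - 1272/3311 = -2473809/4655266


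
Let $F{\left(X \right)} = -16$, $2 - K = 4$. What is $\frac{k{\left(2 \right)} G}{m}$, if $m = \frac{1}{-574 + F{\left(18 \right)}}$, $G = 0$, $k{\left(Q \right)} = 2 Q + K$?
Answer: $0$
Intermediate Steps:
$K = -2$ ($K = 2 - 4 = -2$)
$k{\left(Q \right)} = -2 + 2 Q$ ($k{\left(Q \right)} = 2 Q - 2 = -2 + 2 Q$)
$m = - \frac{1}{590}$ ($m = \frac{1}{-574 - 16} = \frac{1}{-590} = - \frac{1}{590} \approx -0.0016949$)
$\frac{k{\left(2 \right)} G}{m} = \frac{\left(-2 + 2 \cdot 2\right) 0}{- \frac{1}{590}} = \left(-2 + 4\right) 0 \left(-590\right) = 2 \cdot 0 \left(-590\right) = 0 \left(-590\right) = 0$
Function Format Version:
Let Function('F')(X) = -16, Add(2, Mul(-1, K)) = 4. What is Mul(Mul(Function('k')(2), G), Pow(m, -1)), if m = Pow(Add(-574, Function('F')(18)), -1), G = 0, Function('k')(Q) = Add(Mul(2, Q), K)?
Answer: 0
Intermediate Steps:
K = -2 (K = Add(2, Mul(-1, 4)) = Add(2, -4) = -2)
Function('k')(Q) = Add(-2, Mul(2, Q)) (Function('k')(Q) = Add(Mul(2, Q), -2) = Add(-2, Mul(2, Q)))
m = Rational(-1, 590) (m = Pow(Add(-574, -16), -1) = Pow(-590, -1) = Rational(-1, 590) ≈ -0.0016949)
Mul(Mul(Function('k')(2), G), Pow(m, -1)) = Mul(Mul(Add(-2, Mul(2, 2)), 0), Pow(Rational(-1, 590), -1)) = Mul(Mul(Add(-2, 4), 0), -590) = Mul(Mul(2, 0), -590) = Mul(0, -590) = 0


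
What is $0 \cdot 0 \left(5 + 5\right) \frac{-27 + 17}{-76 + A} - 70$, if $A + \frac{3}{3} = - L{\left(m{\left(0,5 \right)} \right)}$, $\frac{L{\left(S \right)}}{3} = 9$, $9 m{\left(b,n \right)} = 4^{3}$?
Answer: $-70$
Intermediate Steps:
$m{\left(b,n \right)} = \frac{64}{9}$ ($m{\left(b,n \right)} = \frac{4^{3}}{9} = \frac{1}{9} \cdot 64 = \frac{64}{9}$)
$L{\left(S \right)} = 27$ ($L{\left(S \right)} = 3 \cdot 9 = 27$)
$A = -28$ ($A = -1 - 27 = -28$)
$0 \cdot 0 \left(5 + 5\right) \frac{-27 + 17}{-76 + A} - 70 = 0 \cdot 0 \left(5 + 5\right) \frac{-27 + 17}{-76 - 28} - 70 = 0 \cdot 0 \cdot 10 \left(- \frac{10}{-104}\right) - 70 = 0 \cdot 0 \left(\left(-10\right) \left(- \frac{1}{104}\right)\right) - 70 = 0 \cdot \frac{5}{52} - 70 = 0 - 70 = -70$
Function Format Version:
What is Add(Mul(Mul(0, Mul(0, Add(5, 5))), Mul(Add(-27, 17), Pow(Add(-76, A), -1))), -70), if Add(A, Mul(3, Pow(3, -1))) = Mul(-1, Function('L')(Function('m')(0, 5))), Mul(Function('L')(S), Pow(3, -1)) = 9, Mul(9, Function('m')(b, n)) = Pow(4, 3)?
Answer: -70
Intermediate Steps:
Function('m')(b, n) = Rational(64, 9) (Function('m')(b, n) = Mul(Rational(1, 9), Pow(4, 3)) = Mul(Rational(1, 9), 64) = Rational(64, 9))
Function('L')(S) = 27 (Function('L')(S) = Mul(3, 9) = 27)
A = -28 (A = Add(-1, Mul(-1, 27)) = Add(-1, -27) = -28)
Add(Mul(Mul(0, Mul(0, Add(5, 5))), Mul(Add(-27, 17), Pow(Add(-76, A), -1))), -70) = Add(Mul(Mul(0, Mul(0, Add(5, 5))), Mul(Add(-27, 17), Pow(Add(-76, -28), -1))), -70) = Add(Mul(Mul(0, Mul(0, 10)), Mul(-10, Pow(-104, -1))), -70) = Add(Mul(Mul(0, 0), Mul(-10, Rational(-1, 104))), -70) = Add(Mul(0, Rational(5, 52)), -70) = Add(0, -70) = -70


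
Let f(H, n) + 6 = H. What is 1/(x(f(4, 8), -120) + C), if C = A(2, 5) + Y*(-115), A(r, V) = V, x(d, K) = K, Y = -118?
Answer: 1/13455 ≈ 7.4322e-5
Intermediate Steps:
f(H, n) = -6 + H
C = 13575 (C = 5 - 118*(-115) = 5 + 13570 = 13575)
1/(x(f(4, 8), -120) + C) = 1/(-120 + 13575) = 1/13455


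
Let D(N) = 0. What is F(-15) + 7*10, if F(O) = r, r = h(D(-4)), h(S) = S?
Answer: 70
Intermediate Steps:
r = 0
F(O) = 0
F(-15) + 7*10 = 0 + 7*10 = 0 + 70 = 70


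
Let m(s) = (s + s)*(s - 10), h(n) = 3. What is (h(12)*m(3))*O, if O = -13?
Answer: 1638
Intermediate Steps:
m(s) = 2*s*(-10 + s) (m(s) = (2*s)*(-10 + s) = 2*s*(-10 + s))
(h(12)*m(3))*O = (3*(2*3*(-10 + 3)))*(-13) = (3*(2*3*(-7)))*(-13) = (3*(-42))*(-13) = -126*(-13) = 1638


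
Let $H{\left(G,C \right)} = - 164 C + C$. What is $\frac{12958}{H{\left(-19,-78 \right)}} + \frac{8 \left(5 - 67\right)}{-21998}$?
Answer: $\frac{72839057}{69920643} \approx 1.0417$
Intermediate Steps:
$H{\left(G,C \right)} = - 163 C$
$\frac{12958}{H{\left(-19,-78 \right)}} + \frac{8 \left(5 - 67\right)}{-21998} = \frac{12958}{\left(-163\right) \left(-78\right)} + \frac{8 \left(5 - 67\right)}{-21998} = \frac{12958}{12714} + 8 \left(-62\right) \left(- \frac{1}{21998}\right) = 12958 \cdot \frac{1}{12714} - - \frac{248}{10999} = \frac{6479}{6357} + \frac{248}{10999} = \frac{72839057}{69920643}$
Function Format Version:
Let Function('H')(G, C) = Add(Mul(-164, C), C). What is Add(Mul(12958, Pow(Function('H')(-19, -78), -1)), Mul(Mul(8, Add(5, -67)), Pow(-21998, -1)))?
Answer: Rational(72839057, 69920643) ≈ 1.0417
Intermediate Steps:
Function('H')(G, C) = Mul(-163, C)
Add(Mul(12958, Pow(Function('H')(-19, -78), -1)), Mul(Mul(8, Add(5, -67)), Pow(-21998, -1))) = Add(Mul(12958, Pow(Mul(-163, -78), -1)), Mul(Mul(8, Add(5, -67)), Pow(-21998, -1))) = Add(Mul(12958, Pow(12714, -1)), Mul(Mul(8, -62), Rational(-1, 21998))) = Add(Mul(12958, Rational(1, 12714)), Mul(-496, Rational(-1, 21998))) = Add(Rational(6479, 6357), Rational(248, 10999)) = Rational(72839057, 69920643)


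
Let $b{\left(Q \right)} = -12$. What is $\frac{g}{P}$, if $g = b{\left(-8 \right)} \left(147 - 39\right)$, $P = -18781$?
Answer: $\frac{1296}{18781} \approx 0.069006$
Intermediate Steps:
$g = -1296$ ($g = - 12 \left(147 - 39\right) = \left(-12\right) 108 = -1296$)
$\frac{g}{P} = - \frac{1296}{-18781} = \left(-1296\right) \left(- \frac{1}{18781}\right) = \frac{1296}{18781}$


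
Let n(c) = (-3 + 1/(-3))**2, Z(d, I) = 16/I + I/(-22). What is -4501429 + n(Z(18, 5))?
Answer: -40512761/9 ≈ -4.5014e+6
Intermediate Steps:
Z(d, I) = 16/I - I/22 (Z(d, I) = 16/I + I*(-1/22) = 16/I - I/22)
n(c) = 100/9 (n(c) = (-3 - 1/3)**2 = (-10/3)**2 = 100/9)
-4501429 + n(Z(18, 5)) = -4501429 + 100/9 = -40512761/9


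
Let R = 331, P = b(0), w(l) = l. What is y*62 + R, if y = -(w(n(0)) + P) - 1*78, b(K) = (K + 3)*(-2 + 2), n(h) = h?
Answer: -4505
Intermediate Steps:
b(K) = 0 (b(K) = (3 + K)*0 = 0)
P = 0
y = -78 (y = -(0 + 0) - 1*78 = -1*0 - 78 = 0 - 78 = -78)
y*62 + R = -78*62 + 331 = -4836 + 331 = -4505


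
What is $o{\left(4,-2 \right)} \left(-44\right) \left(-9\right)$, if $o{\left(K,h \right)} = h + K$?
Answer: $792$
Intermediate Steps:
$o{\left(K,h \right)} = K + h$
$o{\left(4,-2 \right)} \left(-44\right) \left(-9\right) = \left(4 - 2\right) \left(-44\right) \left(-9\right) = 2 \left(-44\right) \left(-9\right) = \left(-88\right) \left(-9\right) = 792$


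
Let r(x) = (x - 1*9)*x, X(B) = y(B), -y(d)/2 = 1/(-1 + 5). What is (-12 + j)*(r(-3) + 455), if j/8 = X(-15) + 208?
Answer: 809168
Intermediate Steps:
y(d) = -½ (y(d) = -2/(-1 + 5) = -2/4 = -2*¼ = -½)
X(B) = -½
r(x) = x*(-9 + x) (r(x) = (x - 9)*x = (-9 + x)*x = x*(-9 + x))
j = 1660 (j = 8*(-½ + 208) = 8*(415/2) = 1660)
(-12 + j)*(r(-3) + 455) = (-12 + 1660)*(-3*(-9 - 3) + 455) = 1648*(-3*(-12) + 455) = 1648*(36 + 455) = 1648*491 = 809168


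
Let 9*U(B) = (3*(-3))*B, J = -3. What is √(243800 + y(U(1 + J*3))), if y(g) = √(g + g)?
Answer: 2*√60951 ≈ 493.77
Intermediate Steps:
U(B) = -B (U(B) = ((3*(-3))*B)/9 = (-9*B)/9 = -B)
y(g) = √2*√g (y(g) = √(2*g) = √2*√g)
√(243800 + y(U(1 + J*3))) = √(243800 + √2*√(-(1 - 3*3))) = √(243800 + √2*√(-(1 - 9))) = √(243800 + √2*√(-1*(-8))) = √(243800 + √2*√8) = √(243800 + √2*(2*√2)) = √(243800 + 4) = √243804 = 2*√60951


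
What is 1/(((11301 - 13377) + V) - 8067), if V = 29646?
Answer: 1/19503 ≈ 5.1274e-5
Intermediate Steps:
1/(((11301 - 13377) + V) - 8067) = 1/(((11301 - 13377) + 29646) - 8067) = 1/((-2076 + 29646) - 8067) = 1/(27570 - 8067) = 1/19503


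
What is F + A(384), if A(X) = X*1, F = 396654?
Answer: 397038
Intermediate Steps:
A(X) = X
F + A(384) = 396654 + 384 = 397038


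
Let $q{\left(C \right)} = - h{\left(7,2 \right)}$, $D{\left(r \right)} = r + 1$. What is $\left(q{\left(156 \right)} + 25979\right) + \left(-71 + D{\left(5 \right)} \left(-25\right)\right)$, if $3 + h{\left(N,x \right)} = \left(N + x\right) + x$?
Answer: $25750$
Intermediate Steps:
$D{\left(r \right)} = 1 + r$
$h{\left(N,x \right)} = -3 + N + 2 x$ ($h{\left(N,x \right)} = -3 + \left(\left(N + x\right) + x\right) = -3 + \left(N + 2 x\right) = -3 + N + 2 x$)
$q{\left(C \right)} = -8$ ($q{\left(C \right)} = - (-3 + 7 + 2 \cdot 2) = - (-3 + 7 + 4) = \left(-1\right) 8 = -8$)
$\left(q{\left(156 \right)} + 25979\right) + \left(-71 + D{\left(5 \right)} \left(-25\right)\right) = \left(-8 + 25979\right) + \left(-71 + \left(1 + 5\right) \left(-25\right)\right) = 25971 + \left(-71 + 6 \left(-25\right)\right) = 25971 - 221 = 25750$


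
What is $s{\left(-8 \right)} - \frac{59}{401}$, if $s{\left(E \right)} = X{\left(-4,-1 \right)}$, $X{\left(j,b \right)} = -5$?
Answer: $- \frac{2064}{401} \approx -5.1471$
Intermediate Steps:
$s{\left(E \right)} = -5$
$s{\left(-8 \right)} - \frac{59}{401} = -5 - \frac{59}{401} = - \frac{2064}{401}$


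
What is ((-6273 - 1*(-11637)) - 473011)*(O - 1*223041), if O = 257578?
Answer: -16151124439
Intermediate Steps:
((-6273 - 1*(-11637)) - 473011)*(O - 1*223041) = ((-6273 - 1*(-11637)) - 473011)*(257578 - 1*223041) = ((-6273 + 11637) - 473011)*(257578 - 223041) = (5364 - 473011)*34537 = -467647*34537 = -16151124439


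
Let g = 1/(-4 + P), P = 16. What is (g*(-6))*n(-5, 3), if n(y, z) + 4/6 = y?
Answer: 17/6 ≈ 2.8333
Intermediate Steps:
n(y, z) = -2/3 + y
g = 1/12 (g = 1/(-4 + 16) = 1/12 ≈ 0.083333)
(g*(-6))*n(-5, 3) = ((1/12)*(-6))*(-2/3 - 5) = -1/2*(-17/3) = 17/6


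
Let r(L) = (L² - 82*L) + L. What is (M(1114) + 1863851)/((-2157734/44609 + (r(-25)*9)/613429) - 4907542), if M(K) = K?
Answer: -51033749440865865/134293531145621698 ≈ -0.38002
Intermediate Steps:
r(L) = L² - 81*L
(M(1114) + 1863851)/((-2157734/44609 + (r(-25)*9)/613429) - 4907542) = (1114 + 1863851)/((-2157734/44609 + (-25*(-81 - 25)*9)/613429) - 4907542) = 1864965/((-2157734*1/44609 + (-25*(-106)*9)*(1/613429)) - 4907542) = 1864965/((-2157734/44609 + (2650*9)*(1/613429)) - 4907542) = 1864965/((-2157734/44609 + 23850*(1/613429)) - 4907542) = 1864965/((-2157734/44609 + 23850/613429) - 4907542) = 1864965/(-1322552685236/27364454261 - 4907542) = 1864965/(-134293531145621698/27364454261) = 1864965*(-27364454261/134293531145621698) = -51033749440865865/134293531145621698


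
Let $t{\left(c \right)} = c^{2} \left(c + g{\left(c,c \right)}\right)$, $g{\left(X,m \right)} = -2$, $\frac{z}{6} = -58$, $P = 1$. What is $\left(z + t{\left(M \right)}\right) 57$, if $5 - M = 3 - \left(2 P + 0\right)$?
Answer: $-18012$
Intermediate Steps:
$z = -348$ ($z = 6 \left(-58\right) = -348$)
$M = 4$ ($M = 5 - \left(3 - \left(2 \cdot 1 + 0\right)\right) = 5 - \left(3 - \left(2 + 0\right)\right) = 5 - \left(3 - 2\right) = 5 - 1 = 4$)
$t{\left(c \right)} = c^{2} \left(-2 + c\right)$ ($t{\left(c \right)} = c^{2} \left(c - 2\right) = c^{2} \left(-2 + c\right)$)
$\left(z + t{\left(M \right)}\right) 57 = \left(-348 + 4^{2} \left(-2 + 4\right)\right) 57 = \left(-348 + 16 \cdot 2\right) 57 = \left(-348 + 32\right) 57 = \left(-316\right) 57 = -18012$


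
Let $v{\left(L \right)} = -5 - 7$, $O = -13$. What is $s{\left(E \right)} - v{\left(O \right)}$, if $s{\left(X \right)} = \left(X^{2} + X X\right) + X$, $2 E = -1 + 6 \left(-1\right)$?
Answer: $33$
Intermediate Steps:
$v{\left(L \right)} = -12$ ($v{\left(L \right)} = -5 - 7 = -12$)
$E = - \frac{7}{2}$ ($E = \frac{-1 + 6 \left(-1\right)}{2} = \frac{-1 - 6}{2} = \frac{1}{2} \left(-7\right) = - \frac{7}{2} \approx -3.5$)
$s{\left(X \right)} = X + 2 X^{2}$ ($s{\left(X \right)} = \left(X^{2} + X^{2}\right) + X = 2 X^{2} + X = X + 2 X^{2}$)
$s{\left(E \right)} - v{\left(O \right)} = - \frac{7 \left(1 + 2 \left(- \frac{7}{2}\right)\right)}{2} - -12 = - \frac{7 \left(1 - 7\right)}{2} + 12 = \left(- \frac{7}{2}\right) \left(-6\right) + 12 = 21 + 12 = 33$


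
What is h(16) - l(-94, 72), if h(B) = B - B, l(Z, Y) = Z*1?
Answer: 94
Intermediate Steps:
l(Z, Y) = Z
h(B) = 0
h(16) - l(-94, 72) = 0 - 1*(-94) = 0 + 94 = 94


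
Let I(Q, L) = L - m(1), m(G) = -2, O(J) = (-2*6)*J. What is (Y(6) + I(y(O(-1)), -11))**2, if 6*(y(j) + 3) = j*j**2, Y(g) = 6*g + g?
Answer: 1089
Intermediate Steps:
O(J) = -12*J
Y(g) = 7*g
y(j) = -3 + j**3/6 (y(j) = -3 + (j*j**2)/6 = -3 + j**3/6)
I(Q, L) = 2 + L (I(Q, L) = L - 1*(-2) = L + 2 = 2 + L)
(Y(6) + I(y(O(-1)), -11))**2 = (7*6 + (2 - 11))**2 = (42 - 9)**2 = 33**2 = 1089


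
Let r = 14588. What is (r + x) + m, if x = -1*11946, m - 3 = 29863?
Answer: 32508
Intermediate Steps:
m = 29866 (m = 3 + 29863 = 29866)
x = -11946
(r + x) + m = (14588 - 11946) + 29866 = 2642 + 29866 = 32508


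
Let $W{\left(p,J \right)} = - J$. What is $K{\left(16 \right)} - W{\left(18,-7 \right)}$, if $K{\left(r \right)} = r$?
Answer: $9$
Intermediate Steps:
$K{\left(16 \right)} - W{\left(18,-7 \right)} = 16 - \left(-1\right) \left(-7\right) = 16 - 7 = 9$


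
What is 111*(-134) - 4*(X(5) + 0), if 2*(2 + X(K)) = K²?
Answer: -14916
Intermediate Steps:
X(K) = -2 + K²/2
111*(-134) - 4*(X(5) + 0) = 111*(-134) - 4*((-2 + (½)*5²) + 0) = -14874 - 4*((-2 + (½)*25) + 0) = -14874 - 4*((-2 + 25/2) + 0) = -14874 - 4*(21/2 + 0) = -14874 - 4*21/2 = -14874 - 42 = -14916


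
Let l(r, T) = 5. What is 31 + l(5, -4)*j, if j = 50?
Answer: 281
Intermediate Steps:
31 + l(5, -4)*j = 31 + 5*50 = 31 + 250 = 281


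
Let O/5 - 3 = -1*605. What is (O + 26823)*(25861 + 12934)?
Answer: 923825335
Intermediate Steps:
O = -3010 (O = 15 + 5*(-1*605) = 15 + 5*(-605) = 15 - 3025 = -3010)
(O + 26823)*(25861 + 12934) = (-3010 + 26823)*(25861 + 12934) = 23813*38795 = 923825335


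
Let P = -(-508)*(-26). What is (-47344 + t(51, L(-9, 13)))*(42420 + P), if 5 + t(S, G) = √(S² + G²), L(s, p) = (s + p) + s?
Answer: -1383158988 + 29212*√2626 ≈ -1.3817e+9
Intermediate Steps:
L(s, p) = p + 2*s (L(s, p) = (p + s) + s = p + 2*s)
P = -13208 (P = -254*52 = -13208)
t(S, G) = -5 + √(G² + S²) (t(S, G) = -5 + √(S² + G²) = -5 + √(G² + S²))
(-47344 + t(51, L(-9, 13)))*(42420 + P) = (-47344 + (-5 + √((13 + 2*(-9))² + 51²)))*(42420 - 13208) = (-47344 + (-5 + √((13 - 18)² + 2601)))*29212 = (-47344 + (-5 + √((-5)² + 2601)))*29212 = (-47344 + (-5 + √(25 + 2601)))*29212 = (-47344 + (-5 + √2626))*29212 = (-47349 + √2626)*29212 = -1383158988 + 29212*√2626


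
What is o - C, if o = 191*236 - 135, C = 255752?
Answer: -210811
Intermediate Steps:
o = 44941 (o = 45076 - 135 = 44941)
o - C = 44941 - 1*255752 = 44941 - 255752 = -210811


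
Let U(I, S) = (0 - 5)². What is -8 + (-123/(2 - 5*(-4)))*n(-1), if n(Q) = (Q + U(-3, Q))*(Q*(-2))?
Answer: -3040/11 ≈ -276.36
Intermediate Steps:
U(I, S) = 25 (U(I, S) = (-5)² = 25)
n(Q) = -2*Q*(25 + Q) (n(Q) = (Q + 25)*(Q*(-2)) = (25 + Q)*(-2*Q) = -2*Q*(25 + Q))
-8 + (-123/(2 - 5*(-4)))*n(-1) = -8 + (-123/(2 - 5*(-4)))*(-2*(-1)*(25 - 1)) = -8 + (-123/(2 + 20))*(-2*(-1)*24) = -8 - 123/22*48 = -8 - 2952/11 = -3040/11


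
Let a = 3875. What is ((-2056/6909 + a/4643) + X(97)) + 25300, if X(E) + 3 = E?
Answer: 814618325245/32078487 ≈ 25395.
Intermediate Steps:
X(E) = -3 + E
((-2056/6909 + a/4643) + X(97)) + 25300 = ((-2056/6909 + 3875/4643) + (-3 + 97)) + 25300 = ((-2056*1/6909 + 3875*(1/4643)) + 94) + 25300 = ((-2056/6909 + 3875/4643) + 94) + 25300 = (17226367/32078487 + 94) + 25300 = 3032604145/32078487 + 25300 = 814618325245/32078487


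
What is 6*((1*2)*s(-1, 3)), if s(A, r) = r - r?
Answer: 0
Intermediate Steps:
s(A, r) = 0
6*((1*2)*s(-1, 3)) = 6*((1*2)*0) = 6*(2*0) = 6*0 = 0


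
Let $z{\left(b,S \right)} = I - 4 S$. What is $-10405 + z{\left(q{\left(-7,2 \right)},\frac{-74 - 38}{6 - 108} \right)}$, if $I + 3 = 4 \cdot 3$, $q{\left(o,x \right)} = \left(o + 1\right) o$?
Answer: $- \frac{530420}{51} \approx -10400.0$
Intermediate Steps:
$q{\left(o,x \right)} = o \left(1 + o\right)$ ($q{\left(o,x \right)} = \left(1 + o\right) o = o \left(1 + o\right)$)
$I = 9$ ($I = -3 + 4 \cdot 3 = -3 + 12 = 9$)
$z{\left(b,S \right)} = 9 - 4 S$
$-10405 + z{\left(q{\left(-7,2 \right)},\frac{-74 - 38}{6 - 108} \right)} = -10405 + \left(9 - 4 \frac{-74 - 38}{6 - 108}\right) = -10405 + \left(9 - 4 \left(- \frac{112}{-102}\right)\right) = -10405 + \left(9 - 4 \left(\left(-112\right) \left(- \frac{1}{102}\right)\right)\right) = -10405 + \left(9 - \frac{224}{51}\right) = -10405 + \frac{235}{51} = - \frac{530420}{51}$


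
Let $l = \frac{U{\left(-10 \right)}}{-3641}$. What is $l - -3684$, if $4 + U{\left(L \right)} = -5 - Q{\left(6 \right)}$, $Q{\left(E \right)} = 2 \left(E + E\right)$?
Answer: $\frac{1219407}{331} \approx 3684.0$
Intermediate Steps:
$Q{\left(E \right)} = 4 E$ ($Q{\left(E \right)} = 2 \cdot 2 E = 4 E$)
$U{\left(L \right)} = -33$ ($U{\left(L \right)} = -4 - \left(5 + 4 \cdot 6\right) = -4 - 29 = -33$)
$l = \frac{3}{331}$ ($l = - \frac{33}{-3641} = \left(-33\right) \left(- \frac{1}{3641}\right) = \frac{3}{331} \approx 0.0090634$)
$l - -3684 = \frac{3}{331} - -3684 = \frac{3}{331} + 3684 = \frac{1219407}{331}$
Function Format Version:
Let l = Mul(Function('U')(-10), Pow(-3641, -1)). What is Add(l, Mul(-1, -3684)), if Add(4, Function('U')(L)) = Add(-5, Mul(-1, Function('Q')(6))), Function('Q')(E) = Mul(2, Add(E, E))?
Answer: Rational(1219407, 331) ≈ 3684.0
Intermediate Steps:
Function('Q')(E) = Mul(4, E) (Function('Q')(E) = Mul(2, Mul(2, E)) = Mul(4, E))
Function('U')(L) = -33 (Function('U')(L) = Add(-4, Add(-5, Mul(-1, Mul(4, 6)))) = Add(-4, Add(-5, Mul(-1, 24))) = Add(-4, Add(-5, -24)) = Add(-4, -29) = -33)
l = Rational(3, 331) (l = Mul(-33, Pow(-3641, -1)) = Mul(-33, Rational(-1, 3641)) = Rational(3, 331) ≈ 0.0090634)
Add(l, Mul(-1, -3684)) = Add(Rational(3, 331), Mul(-1, -3684)) = Add(Rational(3, 331), 3684) = Rational(1219407, 331)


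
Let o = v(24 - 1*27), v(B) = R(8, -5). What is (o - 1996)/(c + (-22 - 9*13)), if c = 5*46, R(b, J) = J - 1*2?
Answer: -2003/91 ≈ -22.011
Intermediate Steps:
R(b, J) = -2 + J (R(b, J) = J - 2 = -2 + J)
v(B) = -7 (v(B) = -2 - 5 = -7)
c = 230
o = -7
(o - 1996)/(c + (-22 - 9*13)) = (-7 - 1996)/(230 + (-22 - 9*13)) = -2003/(230 + (-22 - 117)) = -2003/(230 - 139) = -2003/91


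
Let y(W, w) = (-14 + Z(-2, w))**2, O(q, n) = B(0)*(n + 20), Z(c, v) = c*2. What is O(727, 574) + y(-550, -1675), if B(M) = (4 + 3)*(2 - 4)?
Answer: -7992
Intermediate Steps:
B(M) = -14 (B(M) = 7*(-2) = -14)
Z(c, v) = 2*c
O(q, n) = -280 - 14*n (O(q, n) = -14*(n + 20) = -14*(20 + n) = -280 - 14*n)
y(W, w) = 324 (y(W, w) = (-14 + 2*(-2))**2 = (-14 - 4)**2 = (-18)**2 = 324)
O(727, 574) + y(-550, -1675) = (-280 - 14*574) + 324 = (-280 - 8036) + 324 = -8316 + 324 = -7992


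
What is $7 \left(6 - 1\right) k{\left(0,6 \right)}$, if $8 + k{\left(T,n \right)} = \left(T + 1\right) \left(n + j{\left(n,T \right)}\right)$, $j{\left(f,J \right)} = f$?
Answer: $140$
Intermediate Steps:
$k{\left(T,n \right)} = -8 + 2 n \left(1 + T\right)$ ($k{\left(T,n \right)} = -8 + \left(T + 1\right) \left(n + n\right) = -8 + \left(1 + T\right) 2 n = -8 + 2 n \left(1 + T\right)$)
$7 \left(6 - 1\right) k{\left(0,6 \right)} = 7 \left(6 - 1\right) \left(-8 + 2 \cdot 6 + 2 \cdot 0 \cdot 6\right) = 7 \cdot 5 \left(-8 + 12 + 0\right) = 35 \cdot 4 = 140$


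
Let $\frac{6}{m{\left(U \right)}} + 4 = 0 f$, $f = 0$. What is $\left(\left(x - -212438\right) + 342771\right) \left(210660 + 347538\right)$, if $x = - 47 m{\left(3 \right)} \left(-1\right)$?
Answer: $309877200423$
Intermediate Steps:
$m{\left(U \right)} = - \frac{3}{2}$ ($m{\left(U \right)} = \frac{6}{-4 + 0 \cdot 0} = \frac{6}{-4 + 0} = \frac{6}{-4} = 6 \left(- \frac{1}{4}\right) = - \frac{3}{2}$)
$x = - \frac{141}{2}$ ($x = \left(-47\right) \left(- \frac{3}{2}\right) \left(-1\right) = \frac{141}{2} \left(-1\right) = - \frac{141}{2} \approx -70.5$)
$\left(\left(x - -212438\right) + 342771\right) \left(210660 + 347538\right) = \left(\left(- \frac{141}{2} - -212438\right) + 342771\right) \left(210660 + 347538\right) = \left(\left(- \frac{141}{2} + 212438\right) + 342771\right) 558198 = \left(\frac{424735}{2} + 342771\right) 558198 = \frac{1110277}{2} \cdot 558198 = 309877200423$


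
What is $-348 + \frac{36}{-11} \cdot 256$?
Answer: $- \frac{13044}{11} \approx -1185.8$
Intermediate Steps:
$-348 + \frac{36}{-11} \cdot 256 = -348 + 36 \left(- \frac{1}{11}\right) 256 = -348 - \frac{9216}{11} = - \frac{13044}{11}$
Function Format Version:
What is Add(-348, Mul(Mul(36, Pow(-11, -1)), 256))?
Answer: Rational(-13044, 11) ≈ -1185.8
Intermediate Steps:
Add(-348, Mul(Mul(36, Pow(-11, -1)), 256)) = Add(-348, Mul(Mul(36, Rational(-1, 11)), 256)) = Add(-348, Mul(Rational(-36, 11), 256)) = Add(-348, Rational(-9216, 11)) = Rational(-13044, 11)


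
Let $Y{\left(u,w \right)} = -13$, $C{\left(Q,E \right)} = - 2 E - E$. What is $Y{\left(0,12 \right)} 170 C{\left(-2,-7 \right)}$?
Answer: $-46410$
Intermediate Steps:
$C{\left(Q,E \right)} = - 3 E$
$Y{\left(0,12 \right)} 170 C{\left(-2,-7 \right)} = \left(-13\right) 170 \left(\left(-3\right) \left(-7\right)\right) = \left(-2210\right) 21 = -46410$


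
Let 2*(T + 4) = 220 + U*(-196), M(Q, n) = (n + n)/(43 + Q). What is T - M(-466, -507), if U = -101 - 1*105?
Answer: 2861116/141 ≈ 20292.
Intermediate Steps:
M(Q, n) = 2*n/(43 + Q) (M(Q, n) = (2*n)/(43 + Q) = 2*n/(43 + Q))
U = -206 (U = -101 - 105 = -206)
T = 20294 (T = -4 + (220 - 206*(-196))/2 = -4 + (220 + 40376)/2 = -4 + (1/2)*40596 = -4 + 20298 = 20294)
T - M(-466, -507) = 20294 - 2*(-507)/(43 - 466) = 20294 - 2*(-507)/(-423) = 20294 - 2*(-507)*(-1)/423 = 20294 - 1*338/141 = 20294 - 338/141 = 2861116/141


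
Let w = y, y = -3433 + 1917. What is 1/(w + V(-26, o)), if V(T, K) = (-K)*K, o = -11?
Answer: -1/1637 ≈ -0.00061087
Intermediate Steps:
y = -1516
V(T, K) = -K**2
w = -1516
1/(w + V(-26, o)) = 1/(-1516 - 1*(-11)**2) = 1/(-1516 - 1*121) = 1/(-1516 - 121) = 1/(-1637) = -1/1637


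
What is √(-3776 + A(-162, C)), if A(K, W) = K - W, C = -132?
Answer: I*√3806 ≈ 61.693*I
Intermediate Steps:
√(-3776 + A(-162, C)) = √(-3776 + (-162 - 1*(-132))) = √(-3776 + (-162 + 132)) = √(-3776 - 30) = √(-3806) = I*√3806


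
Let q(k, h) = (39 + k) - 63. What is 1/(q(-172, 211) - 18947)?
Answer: -1/19143 ≈ -5.2238e-5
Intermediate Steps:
q(k, h) = -24 + k
1/(q(-172, 211) - 18947) = 1/((-24 - 172) - 18947) = 1/(-196 - 18947) = 1/(-19143) = -1/19143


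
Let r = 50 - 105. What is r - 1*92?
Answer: -147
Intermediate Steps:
r = -55
r - 1*92 = -55 - 1*92 = -55 - 92 = -147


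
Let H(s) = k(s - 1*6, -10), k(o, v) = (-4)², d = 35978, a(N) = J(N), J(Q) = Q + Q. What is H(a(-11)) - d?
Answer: -35962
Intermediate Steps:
J(Q) = 2*Q
a(N) = 2*N
k(o, v) = 16
H(s) = 16
H(a(-11)) - d = 16 - 1*35978 = 16 - 35978 = -35962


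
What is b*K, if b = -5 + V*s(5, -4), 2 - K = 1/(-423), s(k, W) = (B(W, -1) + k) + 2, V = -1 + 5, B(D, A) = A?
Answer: 16093/423 ≈ 38.045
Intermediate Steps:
V = 4
s(k, W) = 1 + k (s(k, W) = (-1 + k) + 2 = 1 + k)
K = 847/423 (K = 2 - 1/(-423) = 2 - 1*(-1/423) = 2 + 1/423 = 847/423 ≈ 2.0024)
b = 19 (b = -5 + 4*(1 + 5) = -5 + 4*6 = -5 + 24 = 19)
b*K = 19*(847/423) = 16093/423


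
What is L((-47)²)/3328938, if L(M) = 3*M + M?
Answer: 4418/1664469 ≈ 0.0026543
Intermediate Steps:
L(M) = 4*M
L((-47)²)/3328938 = (4*(-47)²)/3328938 = (4*2209)*(1/3328938) = 8836*(1/3328938) = 4418/1664469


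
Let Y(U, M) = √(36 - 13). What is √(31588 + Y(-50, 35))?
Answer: √(31588 + √23) ≈ 177.74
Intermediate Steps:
Y(U, M) = √23
√(31588 + Y(-50, 35)) = √(31588 + √23)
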